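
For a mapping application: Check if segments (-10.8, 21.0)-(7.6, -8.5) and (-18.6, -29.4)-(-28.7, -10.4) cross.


Cross products: d1=-657.24, d2=-708.89, d3=-1157.46, d4=-1105.81
d1*d2 < 0 and d3*d4 < 0? no

No, they don't intersect


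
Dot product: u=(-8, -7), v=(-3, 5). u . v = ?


u . v = u_x*v_x + u_y*v_y = (-8)*(-3) + (-7)*5
= 24 + (-35) = -11

-11


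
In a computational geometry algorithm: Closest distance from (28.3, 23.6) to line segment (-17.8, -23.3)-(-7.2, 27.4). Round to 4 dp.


Project P onto AB: t = 1 (clamped to [0,1])
Closest point on segment: (-7.2, 27.4)
Distance: 35.7028

35.7028


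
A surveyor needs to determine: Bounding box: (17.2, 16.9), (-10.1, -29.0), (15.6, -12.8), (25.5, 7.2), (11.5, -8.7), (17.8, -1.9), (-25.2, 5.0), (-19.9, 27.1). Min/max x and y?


x range: [-25.2, 25.5]
y range: [-29, 27.1]
Bounding box: (-25.2,-29) to (25.5,27.1)

(-25.2,-29) to (25.5,27.1)


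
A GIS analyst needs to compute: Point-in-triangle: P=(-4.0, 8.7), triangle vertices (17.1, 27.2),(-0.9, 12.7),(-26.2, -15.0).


Cross products: AB x AP = 27.05, BC x BP = 15.33, CA x CP = 89.37
All same sign? yes

Yes, inside


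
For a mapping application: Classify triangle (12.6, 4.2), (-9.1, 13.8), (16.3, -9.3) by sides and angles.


Side lengths squared: AB^2=563.05, BC^2=1178.77, CA^2=195.94
Sorted: [195.94, 563.05, 1178.77]
By sides: Scalene, By angles: Obtuse

Scalene, Obtuse


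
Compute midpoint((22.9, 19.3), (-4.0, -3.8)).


M = ((22.9+(-4))/2, (19.3+(-3.8))/2)
= (9.45, 7.75)

(9.45, 7.75)


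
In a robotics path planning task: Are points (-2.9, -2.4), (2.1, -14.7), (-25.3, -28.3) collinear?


Cross product: (2.1-(-2.9))*((-28.3)-(-2.4)) - ((-14.7)-(-2.4))*((-25.3)-(-2.9))
= -405.02

No, not collinear


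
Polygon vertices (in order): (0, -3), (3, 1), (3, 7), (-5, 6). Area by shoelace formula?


Shoelace sum: (0*1 - 3*(-3)) + (3*7 - 3*1) + (3*6 - (-5)*7) + ((-5)*(-3) - 0*6)
= 95
Area = |95|/2 = 47.5

47.5


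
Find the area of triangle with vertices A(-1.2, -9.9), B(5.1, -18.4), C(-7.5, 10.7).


Area = |x_A(y_B-y_C) + x_B(y_C-y_A) + x_C(y_A-y_B)|/2
= |34.92 + 105.06 + (-63.75)|/2
= 76.23/2 = 38.115

38.115


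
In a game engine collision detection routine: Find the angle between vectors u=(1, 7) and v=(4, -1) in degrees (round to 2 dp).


u.v = -3, |u| = sqrt(50) = 7.0711, |v| = sqrt(17) = 4.1231
cos(theta) = u.v/(|u||v|) = -3/sqrt(850) = -0.102899
theta = acos(-0.102899) = 95.91 degrees

95.91 degrees


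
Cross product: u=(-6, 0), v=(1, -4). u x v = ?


u x v = u_x*v_y - u_y*v_x = (-6)*(-4) - 0*1
= 24 - 0 = 24

24


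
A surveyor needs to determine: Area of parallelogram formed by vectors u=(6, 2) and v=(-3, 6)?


|u x v| = |6*6 - 2*(-3)|
= |36 - (-6)| = 42

42


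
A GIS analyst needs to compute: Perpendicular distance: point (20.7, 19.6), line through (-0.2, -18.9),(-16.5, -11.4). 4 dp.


|cross product| = 784.3
|line direction| = sqrt(321.94) = 17.9427
Distance = 784.3/sqrt(321.94) = 43.7114

43.7114


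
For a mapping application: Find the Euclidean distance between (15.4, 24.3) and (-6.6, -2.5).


dx=-22, dy=-26.8
d^2 = (-22)^2 + (-26.8)^2 = 1202.24
d = sqrt(1202.24) = 34.6733

34.6733


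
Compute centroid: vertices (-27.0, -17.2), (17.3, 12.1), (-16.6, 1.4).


Centroid = ((x_A+x_B+x_C)/3, (y_A+y_B+y_C)/3)
= (((-27)+17.3+(-16.6))/3, ((-17.2)+12.1+1.4)/3)
= (-8.7667, -1.2333)

(-8.7667, -1.2333)


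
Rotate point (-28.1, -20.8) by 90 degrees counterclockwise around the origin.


90° CCW: (x,y) -> (-y, x)
(-28.1,-20.8) -> (20.8, -28.1)

(20.8, -28.1)


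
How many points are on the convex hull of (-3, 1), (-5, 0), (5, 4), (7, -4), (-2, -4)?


Convex hull vertices (CCW): (-5, 0), (-2, -4), (7, -4), (5, 4), (-3, 1)
Count = 5

5


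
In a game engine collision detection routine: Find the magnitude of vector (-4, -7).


|u| = sqrt((-4)^2 + (-7)^2) = sqrt(65) = 8.0623

8.0623


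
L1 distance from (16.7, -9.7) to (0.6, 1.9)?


|16.7-0.6| + |(-9.7)-1.9| = 16.1 + 11.6 = 27.7

27.7


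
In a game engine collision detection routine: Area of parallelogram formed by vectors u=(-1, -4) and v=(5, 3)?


|u x v| = |(-1)*3 - (-4)*5|
= |(-3) - (-20)| = 17

17


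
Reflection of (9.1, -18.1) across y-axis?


Reflection over y-axis: (x,y) -> (-x,y)
(9.1, -18.1) -> (-9.1, -18.1)

(-9.1, -18.1)


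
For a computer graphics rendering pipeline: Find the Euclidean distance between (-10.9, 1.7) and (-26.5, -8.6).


dx=-15.6, dy=-10.3
d^2 = (-15.6)^2 + (-10.3)^2 = 349.45
d = sqrt(349.45) = 18.6936

18.6936


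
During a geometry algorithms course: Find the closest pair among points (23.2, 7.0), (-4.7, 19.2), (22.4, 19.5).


d(P0,P1) = 30.4508, d(P0,P2) = 12.5256, d(P1,P2) = 27.1017
Closest: P0 and P2

Closest pair: (23.2, 7.0) and (22.4, 19.5), distance = 12.5256


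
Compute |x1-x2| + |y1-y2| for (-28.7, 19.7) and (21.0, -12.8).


|(-28.7)-21| + |19.7-(-12.8)| = 49.7 + 32.5 = 82.2

82.2


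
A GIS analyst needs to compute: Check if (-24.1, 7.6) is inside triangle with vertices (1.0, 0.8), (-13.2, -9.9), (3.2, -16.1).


Cross products: AB x AP = -365.13, BC x BP = 219.42, CA x CP = 409.23
All same sign? no

No, outside


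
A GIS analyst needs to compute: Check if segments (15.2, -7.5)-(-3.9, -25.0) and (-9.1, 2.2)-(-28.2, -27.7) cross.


Cross products: d1=911.84, d2=675, d3=-610.52, d4=-373.68
d1*d2 < 0 and d3*d4 < 0? no

No, they don't intersect


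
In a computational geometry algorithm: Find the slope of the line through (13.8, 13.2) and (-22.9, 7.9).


slope = (y2-y1)/(x2-x1) = (7.9-13.2)/((-22.9)-13.8) = (-5.3)/(-36.7) = 0.1444

0.1444


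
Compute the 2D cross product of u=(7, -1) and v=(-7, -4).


u x v = u_x*v_y - u_y*v_x = 7*(-4) - (-1)*(-7)
= (-28) - 7 = -35

-35


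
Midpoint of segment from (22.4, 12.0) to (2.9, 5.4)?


M = ((22.4+2.9)/2, (12+5.4)/2)
= (12.65, 8.7)

(12.65, 8.7)


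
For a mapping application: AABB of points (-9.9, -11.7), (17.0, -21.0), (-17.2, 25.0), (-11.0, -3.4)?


x range: [-17.2, 17]
y range: [-21, 25]
Bounding box: (-17.2,-21) to (17,25)

(-17.2,-21) to (17,25)


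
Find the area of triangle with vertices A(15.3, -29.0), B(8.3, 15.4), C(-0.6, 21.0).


Area = |x_A(y_B-y_C) + x_B(y_C-y_A) + x_C(y_A-y_B)|/2
= |(-85.68) + 415 + 26.64|/2
= 355.96/2 = 177.98

177.98


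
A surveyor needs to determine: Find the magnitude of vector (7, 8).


|u| = sqrt(7^2 + 8^2) = sqrt(113) = 10.6301

10.6301


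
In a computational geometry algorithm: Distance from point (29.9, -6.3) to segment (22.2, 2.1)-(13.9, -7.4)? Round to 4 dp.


Project P onto AB: t = 0.0998 (clamped to [0,1])
Closest point on segment: (21.3713, 1.1514)
Distance: 11.3253

11.3253


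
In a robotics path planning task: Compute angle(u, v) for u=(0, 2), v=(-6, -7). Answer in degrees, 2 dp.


u.v = -14, |u| = sqrt(4) = 2, |v| = sqrt(85) = 9.2195
cos(theta) = u.v/(|u||v|) = -14/sqrt(340) = -0.759257
theta = acos(-0.759257) = 139.4 degrees

139.4 degrees


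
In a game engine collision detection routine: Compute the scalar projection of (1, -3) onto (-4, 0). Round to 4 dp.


u.v = -4, |v| = sqrt(16) = 4
Scalar projection = u.v / |v| = -4 / sqrt(16) = -1

-1


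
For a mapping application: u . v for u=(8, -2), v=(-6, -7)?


u . v = u_x*v_x + u_y*v_y = 8*(-6) + (-2)*(-7)
= (-48) + 14 = -34

-34


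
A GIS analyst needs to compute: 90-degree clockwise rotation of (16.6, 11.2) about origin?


90° CW: (x,y) -> (y, -x)
(16.6,11.2) -> (11.2, -16.6)

(11.2, -16.6)


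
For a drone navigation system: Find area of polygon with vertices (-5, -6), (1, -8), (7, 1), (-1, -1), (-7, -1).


Shoelace sum: ((-5)*(-8) - 1*(-6)) + (1*1 - 7*(-8)) + (7*(-1) - (-1)*1) + ((-1)*(-1) - (-7)*(-1)) + ((-7)*(-6) - (-5)*(-1))
= 128
Area = |128|/2 = 64

64


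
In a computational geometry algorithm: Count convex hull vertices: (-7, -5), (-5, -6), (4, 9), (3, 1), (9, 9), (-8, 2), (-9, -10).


Convex hull vertices (CCW): (-9, -10), (3, 1), (9, 9), (4, 9), (-8, 2)
Count = 5

5


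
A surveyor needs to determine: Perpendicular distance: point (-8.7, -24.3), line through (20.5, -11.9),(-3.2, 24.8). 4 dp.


|cross product| = 1365.52
|line direction| = sqrt(1908.58) = 43.6873
Distance = 1365.52/sqrt(1908.58) = 31.2567

31.2567


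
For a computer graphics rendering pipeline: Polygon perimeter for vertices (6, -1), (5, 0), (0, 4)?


Sides: (6, -1)->(5, 0): sqrt(2) = 1.414214, (5, 0)->(0, 4): sqrt(41) = 6.403124, (0, 4)->(6, -1): sqrt(61) = 7.81025
Sum = 15.627588
Perimeter = 15.6276

15.6276


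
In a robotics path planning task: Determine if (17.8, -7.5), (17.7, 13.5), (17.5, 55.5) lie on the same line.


Cross product: (17.7-17.8)*(55.5-(-7.5)) - (13.5-(-7.5))*(17.5-17.8)
= 0

Yes, collinear


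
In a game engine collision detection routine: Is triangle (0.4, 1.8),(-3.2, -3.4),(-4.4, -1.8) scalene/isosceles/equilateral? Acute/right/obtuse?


Side lengths squared: AB^2=40, BC^2=4, CA^2=36
Sorted: [4, 36, 40]
By sides: Scalene, By angles: Right

Scalene, Right


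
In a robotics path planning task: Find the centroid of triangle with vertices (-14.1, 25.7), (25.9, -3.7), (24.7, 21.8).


Centroid = ((x_A+x_B+x_C)/3, (y_A+y_B+y_C)/3)
= (((-14.1)+25.9+24.7)/3, (25.7+(-3.7)+21.8)/3)
= (12.1667, 14.6)

(12.1667, 14.6)


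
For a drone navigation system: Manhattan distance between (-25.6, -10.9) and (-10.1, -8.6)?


|(-25.6)-(-10.1)| + |(-10.9)-(-8.6)| = 15.5 + 2.3 = 17.8

17.8


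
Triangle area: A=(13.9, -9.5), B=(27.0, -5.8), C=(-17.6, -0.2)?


Area = |x_A(y_B-y_C) + x_B(y_C-y_A) + x_C(y_A-y_B)|/2
= |(-77.84) + 251.1 + 65.12|/2
= 238.38/2 = 119.19

119.19


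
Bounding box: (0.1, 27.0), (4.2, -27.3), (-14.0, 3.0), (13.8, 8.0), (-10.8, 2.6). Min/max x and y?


x range: [-14, 13.8]
y range: [-27.3, 27]
Bounding box: (-14,-27.3) to (13.8,27)

(-14,-27.3) to (13.8,27)


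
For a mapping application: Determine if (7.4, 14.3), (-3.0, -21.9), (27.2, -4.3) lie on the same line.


Cross product: ((-3)-7.4)*((-4.3)-14.3) - ((-21.9)-14.3)*(27.2-7.4)
= 910.2

No, not collinear


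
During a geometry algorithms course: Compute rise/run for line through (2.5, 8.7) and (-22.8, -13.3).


slope = (y2-y1)/(x2-x1) = ((-13.3)-8.7)/((-22.8)-2.5) = (-22)/(-25.3) = 0.8696

0.8696


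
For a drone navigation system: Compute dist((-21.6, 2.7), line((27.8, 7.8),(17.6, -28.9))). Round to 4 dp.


|cross product| = 1760.96
|line direction| = sqrt(1450.93) = 38.0911
Distance = 1760.96/sqrt(1450.93) = 46.2303

46.2303


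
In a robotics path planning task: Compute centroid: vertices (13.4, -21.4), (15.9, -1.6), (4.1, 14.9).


Centroid = ((x_A+x_B+x_C)/3, (y_A+y_B+y_C)/3)
= ((13.4+15.9+4.1)/3, ((-21.4)+(-1.6)+14.9)/3)
= (11.1333, -2.7)

(11.1333, -2.7)


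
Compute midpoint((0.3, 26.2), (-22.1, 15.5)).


M = ((0.3+(-22.1))/2, (26.2+15.5)/2)
= (-10.9, 20.85)

(-10.9, 20.85)


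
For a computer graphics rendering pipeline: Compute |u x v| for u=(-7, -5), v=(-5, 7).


|u x v| = |(-7)*7 - (-5)*(-5)|
= |(-49) - 25| = 74

74


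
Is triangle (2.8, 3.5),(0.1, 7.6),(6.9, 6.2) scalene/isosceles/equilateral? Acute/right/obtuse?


Side lengths squared: AB^2=24.1, BC^2=48.2, CA^2=24.1
Sorted: [24.1, 24.1, 48.2]
By sides: Isosceles, By angles: Right

Isosceles, Right


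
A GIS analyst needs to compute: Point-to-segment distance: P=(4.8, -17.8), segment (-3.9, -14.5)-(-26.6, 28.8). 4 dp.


Project P onto AB: t = 0 (clamped to [0,1])
Closest point on segment: (-3.9, -14.5)
Distance: 9.3048

9.3048


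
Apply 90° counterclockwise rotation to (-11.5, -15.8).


90° CCW: (x,y) -> (-y, x)
(-11.5,-15.8) -> (15.8, -11.5)

(15.8, -11.5)


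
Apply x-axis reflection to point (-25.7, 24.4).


Reflection over x-axis: (x,y) -> (x,-y)
(-25.7, 24.4) -> (-25.7, -24.4)

(-25.7, -24.4)


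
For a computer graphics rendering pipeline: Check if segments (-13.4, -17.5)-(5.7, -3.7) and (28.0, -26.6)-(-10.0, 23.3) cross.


Cross products: d1=1720.06, d2=242.57, d3=-745.13, d4=732.36
d1*d2 < 0 and d3*d4 < 0? no

No, they don't intersect


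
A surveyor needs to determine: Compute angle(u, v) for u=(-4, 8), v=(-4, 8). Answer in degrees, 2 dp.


u.v = 80, |u| = sqrt(80) = 8.9443, |v| = sqrt(80) = 8.9443
cos(theta) = u.v/(|u||v|) = 80/sqrt(6400) = 1
theta = acos(1) = 0 degrees

0 degrees


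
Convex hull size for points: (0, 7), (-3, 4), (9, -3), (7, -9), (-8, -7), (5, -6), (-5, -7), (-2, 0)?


Convex hull vertices (CCW): (-8, -7), (7, -9), (9, -3), (0, 7), (-3, 4)
Count = 5

5


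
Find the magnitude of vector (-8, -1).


|u| = sqrt((-8)^2 + (-1)^2) = sqrt(65) = 8.0623

8.0623


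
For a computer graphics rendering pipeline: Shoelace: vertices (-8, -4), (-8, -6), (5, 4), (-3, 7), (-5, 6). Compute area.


Shoelace sum: ((-8)*(-6) - (-8)*(-4)) + ((-8)*4 - 5*(-6)) + (5*7 - (-3)*4) + ((-3)*6 - (-5)*7) + ((-5)*(-4) - (-8)*6)
= 146
Area = |146|/2 = 73

73


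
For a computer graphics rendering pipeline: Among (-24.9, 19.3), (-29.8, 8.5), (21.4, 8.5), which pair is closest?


d(P0,P1) = 11.8596, d(P0,P2) = 47.5429, d(P1,P2) = 51.2
Closest: P0 and P1

Closest pair: (-24.9, 19.3) and (-29.8, 8.5), distance = 11.8596


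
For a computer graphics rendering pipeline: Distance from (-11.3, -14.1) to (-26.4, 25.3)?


dx=-15.1, dy=39.4
d^2 = (-15.1)^2 + 39.4^2 = 1780.37
d = sqrt(1780.37) = 42.1944

42.1944


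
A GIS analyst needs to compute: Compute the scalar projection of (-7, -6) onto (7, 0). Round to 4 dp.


u.v = -49, |v| = sqrt(49) = 7
Scalar projection = u.v / |v| = -49 / sqrt(49) = -7

-7


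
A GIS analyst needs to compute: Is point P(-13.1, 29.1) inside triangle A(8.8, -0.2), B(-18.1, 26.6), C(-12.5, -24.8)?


Cross products: AB x AP = -201.25, BC x BP = 271, CA x CP = 1162.83
All same sign? no

No, outside


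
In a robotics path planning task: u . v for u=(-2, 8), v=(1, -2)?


u . v = u_x*v_x + u_y*v_y = (-2)*1 + 8*(-2)
= (-2) + (-16) = -18

-18


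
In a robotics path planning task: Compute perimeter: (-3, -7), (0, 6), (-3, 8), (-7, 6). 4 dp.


Sides: (-3, -7)->(0, 6): sqrt(178) = 13.341664, (0, 6)->(-3, 8): sqrt(13) = 3.605551, (-3, 8)->(-7, 6): sqrt(20) = 4.472136, (-7, 6)->(-3, -7): sqrt(185) = 13.601471
Sum = 35.020822
Perimeter = 35.0208

35.0208


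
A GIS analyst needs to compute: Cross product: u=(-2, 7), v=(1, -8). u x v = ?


u x v = u_x*v_y - u_y*v_x = (-2)*(-8) - 7*1
= 16 - 7 = 9

9


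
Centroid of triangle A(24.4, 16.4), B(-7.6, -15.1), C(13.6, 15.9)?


Centroid = ((x_A+x_B+x_C)/3, (y_A+y_B+y_C)/3)
= ((24.4+(-7.6)+13.6)/3, (16.4+(-15.1)+15.9)/3)
= (10.1333, 5.7333)

(10.1333, 5.7333)


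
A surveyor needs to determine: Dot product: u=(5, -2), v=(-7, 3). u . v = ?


u . v = u_x*v_x + u_y*v_y = 5*(-7) + (-2)*3
= (-35) + (-6) = -41

-41


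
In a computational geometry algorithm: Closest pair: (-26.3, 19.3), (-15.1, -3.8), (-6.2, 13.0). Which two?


d(P0,P1) = 25.672, d(P0,P2) = 21.0642, d(P1,P2) = 19.0118
Closest: P1 and P2

Closest pair: (-15.1, -3.8) and (-6.2, 13.0), distance = 19.0118


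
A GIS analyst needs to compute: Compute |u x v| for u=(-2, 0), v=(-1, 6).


|u x v| = |(-2)*6 - 0*(-1)|
= |(-12) - 0| = 12

12


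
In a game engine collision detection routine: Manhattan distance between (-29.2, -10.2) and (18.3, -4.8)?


|(-29.2)-18.3| + |(-10.2)-(-4.8)| = 47.5 + 5.4 = 52.9

52.9


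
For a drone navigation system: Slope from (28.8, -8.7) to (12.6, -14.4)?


slope = (y2-y1)/(x2-x1) = ((-14.4)-(-8.7))/(12.6-28.8) = (-5.7)/(-16.2) = 0.3519

0.3519


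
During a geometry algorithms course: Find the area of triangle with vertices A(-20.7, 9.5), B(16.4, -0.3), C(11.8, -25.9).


Area = |x_A(y_B-y_C) + x_B(y_C-y_A) + x_C(y_A-y_B)|/2
= |(-529.92) + (-580.56) + 115.64|/2
= 994.84/2 = 497.42

497.42


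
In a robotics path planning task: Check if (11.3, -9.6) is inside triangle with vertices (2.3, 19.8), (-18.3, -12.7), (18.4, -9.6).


Cross products: AB x AP = 898.14, BC x BP = 22.01, CA x CP = 208.74
All same sign? yes

Yes, inside


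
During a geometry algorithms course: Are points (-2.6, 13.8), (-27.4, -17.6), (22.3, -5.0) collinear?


Cross product: ((-27.4)-(-2.6))*((-5)-13.8) - ((-17.6)-13.8)*(22.3-(-2.6))
= 1248.1

No, not collinear


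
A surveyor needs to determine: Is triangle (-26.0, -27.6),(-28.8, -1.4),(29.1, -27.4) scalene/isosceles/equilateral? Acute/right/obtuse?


Side lengths squared: AB^2=694.28, BC^2=4028.41, CA^2=3036.05
Sorted: [694.28, 3036.05, 4028.41]
By sides: Scalene, By angles: Obtuse

Scalene, Obtuse


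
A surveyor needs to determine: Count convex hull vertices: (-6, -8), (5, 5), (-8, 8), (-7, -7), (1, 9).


Convex hull vertices (CCW): (-8, 8), (-7, -7), (-6, -8), (5, 5), (1, 9)
Count = 5

5


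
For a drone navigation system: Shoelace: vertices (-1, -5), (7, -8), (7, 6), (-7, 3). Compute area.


Shoelace sum: ((-1)*(-8) - 7*(-5)) + (7*6 - 7*(-8)) + (7*3 - (-7)*6) + ((-7)*(-5) - (-1)*3)
= 242
Area = |242|/2 = 121

121


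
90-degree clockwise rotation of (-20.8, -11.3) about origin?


90° CW: (x,y) -> (y, -x)
(-20.8,-11.3) -> (-11.3, 20.8)

(-11.3, 20.8)


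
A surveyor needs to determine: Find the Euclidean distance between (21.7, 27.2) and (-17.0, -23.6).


dx=-38.7, dy=-50.8
d^2 = (-38.7)^2 + (-50.8)^2 = 4078.33
d = sqrt(4078.33) = 63.8618

63.8618


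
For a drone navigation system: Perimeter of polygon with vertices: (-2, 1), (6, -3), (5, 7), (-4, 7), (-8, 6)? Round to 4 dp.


Sides: (-2, 1)->(6, -3): sqrt(80) = 8.944272, (6, -3)->(5, 7): sqrt(101) = 10.049876, (5, 7)->(-4, 7): sqrt(81) = 9, (-4, 7)->(-8, 6): sqrt(17) = 4.123106, (-8, 6)->(-2, 1): sqrt(61) = 7.81025
Sum = 39.927504
Perimeter = 39.9275

39.9275


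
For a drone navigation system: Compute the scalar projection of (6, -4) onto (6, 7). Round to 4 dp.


u.v = 8, |v| = sqrt(85) = 9.2195
Scalar projection = u.v / |v| = 8 / sqrt(85) = 0.8677

0.8677


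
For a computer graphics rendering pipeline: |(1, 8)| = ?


|u| = sqrt(1^2 + 8^2) = sqrt(65) = 8.0623

8.0623


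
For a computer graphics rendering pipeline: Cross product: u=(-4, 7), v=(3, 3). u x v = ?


u x v = u_x*v_y - u_y*v_x = (-4)*3 - 7*3
= (-12) - 21 = -33

-33


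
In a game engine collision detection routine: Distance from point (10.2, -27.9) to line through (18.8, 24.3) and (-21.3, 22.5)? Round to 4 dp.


|cross product| = 2077.74
|line direction| = sqrt(1611.25) = 40.1404
Distance = 2077.74/sqrt(1611.25) = 51.7618

51.7618


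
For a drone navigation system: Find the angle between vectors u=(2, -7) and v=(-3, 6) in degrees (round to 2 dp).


u.v = -48, |u| = sqrt(53) = 7.2801, |v| = sqrt(45) = 6.7082
cos(theta) = u.v/(|u||v|) = -48/sqrt(2385) = -0.982872
theta = acos(-0.982872) = 169.38 degrees

169.38 degrees


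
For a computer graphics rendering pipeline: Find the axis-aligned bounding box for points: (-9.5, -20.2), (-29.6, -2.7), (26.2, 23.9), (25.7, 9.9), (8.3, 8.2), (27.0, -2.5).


x range: [-29.6, 27]
y range: [-20.2, 23.9]
Bounding box: (-29.6,-20.2) to (27,23.9)

(-29.6,-20.2) to (27,23.9)


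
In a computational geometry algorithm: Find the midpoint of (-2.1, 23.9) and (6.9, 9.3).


M = (((-2.1)+6.9)/2, (23.9+9.3)/2)
= (2.4, 16.6)

(2.4, 16.6)


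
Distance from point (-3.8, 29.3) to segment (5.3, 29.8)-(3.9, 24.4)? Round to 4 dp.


Project P onto AB: t = 0.4961 (clamped to [0,1])
Closest point on segment: (4.6054, 27.1208)
Distance: 8.6833

8.6833


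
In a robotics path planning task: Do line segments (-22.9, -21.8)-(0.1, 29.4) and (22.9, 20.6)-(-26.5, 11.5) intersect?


Cross products: d1=1677.78, d2=-642.2, d3=-1369.76, d4=950.22
d1*d2 < 0 and d3*d4 < 0? yes

Yes, they intersect


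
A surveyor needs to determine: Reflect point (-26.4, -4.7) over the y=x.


Reflection over y=x: (x,y) -> (y,x)
(-26.4, -4.7) -> (-4.7, -26.4)

(-4.7, -26.4)


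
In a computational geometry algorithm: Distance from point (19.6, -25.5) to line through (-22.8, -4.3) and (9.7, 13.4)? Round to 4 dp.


|cross product| = 1439.48
|line direction| = sqrt(1369.54) = 37.0073
Distance = 1439.48/sqrt(1369.54) = 38.8972

38.8972


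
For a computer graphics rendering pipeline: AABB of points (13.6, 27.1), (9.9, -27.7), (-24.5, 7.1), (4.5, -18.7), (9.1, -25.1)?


x range: [-24.5, 13.6]
y range: [-27.7, 27.1]
Bounding box: (-24.5,-27.7) to (13.6,27.1)

(-24.5,-27.7) to (13.6,27.1)


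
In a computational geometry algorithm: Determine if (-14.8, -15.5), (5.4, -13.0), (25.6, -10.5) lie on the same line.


Cross product: (5.4-(-14.8))*((-10.5)-(-15.5)) - ((-13)-(-15.5))*(25.6-(-14.8))
= 0

Yes, collinear


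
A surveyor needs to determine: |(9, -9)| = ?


|u| = sqrt(9^2 + (-9)^2) = sqrt(162) = 12.7279

12.7279


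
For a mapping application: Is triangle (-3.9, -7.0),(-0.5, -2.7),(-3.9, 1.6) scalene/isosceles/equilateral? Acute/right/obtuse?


Side lengths squared: AB^2=30.05, BC^2=30.05, CA^2=73.96
Sorted: [30.05, 30.05, 73.96]
By sides: Isosceles, By angles: Obtuse

Isosceles, Obtuse


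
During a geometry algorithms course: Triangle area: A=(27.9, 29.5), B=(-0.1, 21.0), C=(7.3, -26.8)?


Area = |x_A(y_B-y_C) + x_B(y_C-y_A) + x_C(y_A-y_B)|/2
= |1333.62 + 5.63 + 62.05|/2
= 1401.3/2 = 700.65

700.65


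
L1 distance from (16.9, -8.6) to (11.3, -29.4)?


|16.9-11.3| + |(-8.6)-(-29.4)| = 5.6 + 20.8 = 26.4

26.4


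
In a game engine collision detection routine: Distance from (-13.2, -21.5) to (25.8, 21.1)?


dx=39, dy=42.6
d^2 = 39^2 + 42.6^2 = 3335.76
d = sqrt(3335.76) = 57.756

57.756


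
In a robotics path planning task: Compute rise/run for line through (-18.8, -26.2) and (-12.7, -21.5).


slope = (y2-y1)/(x2-x1) = ((-21.5)-(-26.2))/((-12.7)-(-18.8)) = 4.7/6.1 = 0.7705

0.7705


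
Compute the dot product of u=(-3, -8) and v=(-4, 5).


u . v = u_x*v_x + u_y*v_y = (-3)*(-4) + (-8)*5
= 12 + (-40) = -28

-28


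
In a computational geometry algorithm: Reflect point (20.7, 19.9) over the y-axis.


Reflection over y-axis: (x,y) -> (-x,y)
(20.7, 19.9) -> (-20.7, 19.9)

(-20.7, 19.9)


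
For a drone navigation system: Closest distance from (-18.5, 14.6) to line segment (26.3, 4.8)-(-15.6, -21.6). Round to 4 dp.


Project P onto AB: t = 0.6599 (clamped to [0,1])
Closest point on segment: (-1.3489, -12.6208)
Distance: 32.1735

32.1735


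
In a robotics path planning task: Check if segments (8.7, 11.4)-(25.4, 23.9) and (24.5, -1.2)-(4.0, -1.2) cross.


Cross products: d1=-258.3, d2=-514.55, d3=-407.92, d4=-151.67
d1*d2 < 0 and d3*d4 < 0? no

No, they don't intersect


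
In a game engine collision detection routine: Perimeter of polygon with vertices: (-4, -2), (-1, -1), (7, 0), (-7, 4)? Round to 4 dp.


Sides: (-4, -2)->(-1, -1): sqrt(10) = 3.162278, (-1, -1)->(7, 0): sqrt(65) = 8.062258, (7, 0)->(-7, 4): sqrt(212) = 14.56022, (-7, 4)->(-4, -2): sqrt(45) = 6.708204
Sum = 32.49296
Perimeter = 32.493

32.493


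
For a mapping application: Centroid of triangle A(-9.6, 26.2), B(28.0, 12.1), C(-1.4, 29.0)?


Centroid = ((x_A+x_B+x_C)/3, (y_A+y_B+y_C)/3)
= (((-9.6)+28+(-1.4))/3, (26.2+12.1+29)/3)
= (5.6667, 22.4333)

(5.6667, 22.4333)


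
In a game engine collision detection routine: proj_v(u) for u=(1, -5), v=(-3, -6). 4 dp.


u.v = 27, |v| = sqrt(45) = 6.7082
Scalar projection = u.v / |v| = 27 / sqrt(45) = 4.0249

4.0249


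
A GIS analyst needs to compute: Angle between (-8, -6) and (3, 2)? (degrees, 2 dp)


u.v = -36, |u| = sqrt(100) = 10, |v| = sqrt(13) = 3.6056
cos(theta) = u.v/(|u||v|) = -36/sqrt(1300) = -0.99846
theta = acos(-0.99846) = 176.82 degrees

176.82 degrees


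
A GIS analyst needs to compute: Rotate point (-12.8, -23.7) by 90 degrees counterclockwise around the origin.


90° CCW: (x,y) -> (-y, x)
(-12.8,-23.7) -> (23.7, -12.8)

(23.7, -12.8)


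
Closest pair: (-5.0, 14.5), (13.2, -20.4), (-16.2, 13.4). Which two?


d(P0,P1) = 39.3605, d(P0,P2) = 11.2539, d(P1,P2) = 44.7973
Closest: P0 and P2

Closest pair: (-5.0, 14.5) and (-16.2, 13.4), distance = 11.2539


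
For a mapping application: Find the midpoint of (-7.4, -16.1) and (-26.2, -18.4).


M = (((-7.4)+(-26.2))/2, ((-16.1)+(-18.4))/2)
= (-16.8, -17.25)

(-16.8, -17.25)


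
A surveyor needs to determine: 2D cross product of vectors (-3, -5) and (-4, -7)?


u x v = u_x*v_y - u_y*v_x = (-3)*(-7) - (-5)*(-4)
= 21 - 20 = 1

1


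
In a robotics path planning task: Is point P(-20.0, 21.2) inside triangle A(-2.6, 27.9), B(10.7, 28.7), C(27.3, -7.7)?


Cross products: AB x AP = -75.19, BC x BP = -1241.98, CA x CP = 819.77
All same sign? no

No, outside


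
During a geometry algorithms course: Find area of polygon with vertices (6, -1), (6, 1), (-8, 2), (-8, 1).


Shoelace sum: (6*1 - 6*(-1)) + (6*2 - (-8)*1) + ((-8)*1 - (-8)*2) + ((-8)*(-1) - 6*1)
= 42
Area = |42|/2 = 21

21


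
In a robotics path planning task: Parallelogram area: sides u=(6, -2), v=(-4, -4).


|u x v| = |6*(-4) - (-2)*(-4)|
= |(-24) - 8| = 32

32


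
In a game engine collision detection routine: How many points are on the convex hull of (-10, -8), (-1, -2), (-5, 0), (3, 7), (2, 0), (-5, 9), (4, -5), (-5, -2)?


Convex hull vertices (CCW): (-10, -8), (4, -5), (3, 7), (-5, 9)
Count = 4

4


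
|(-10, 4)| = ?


|u| = sqrt((-10)^2 + 4^2) = sqrt(116) = 10.7703

10.7703


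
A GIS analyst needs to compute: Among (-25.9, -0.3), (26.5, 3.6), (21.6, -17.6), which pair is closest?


d(P0,P1) = 52.5449, d(P0,P2) = 50.5523, d(P1,P2) = 21.7589
Closest: P1 and P2

Closest pair: (26.5, 3.6) and (21.6, -17.6), distance = 21.7589


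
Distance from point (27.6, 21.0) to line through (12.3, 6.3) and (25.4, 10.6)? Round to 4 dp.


|cross product| = 126.78
|line direction| = sqrt(190.1) = 13.7877
Distance = 126.78/sqrt(190.1) = 9.1952

9.1952


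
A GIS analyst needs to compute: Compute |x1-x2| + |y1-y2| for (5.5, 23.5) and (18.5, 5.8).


|5.5-18.5| + |23.5-5.8| = 13 + 17.7 = 30.7

30.7


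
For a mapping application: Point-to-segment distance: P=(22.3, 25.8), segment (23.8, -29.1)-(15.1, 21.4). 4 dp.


Project P onto AB: t = 1 (clamped to [0,1])
Closest point on segment: (15.1, 21.4)
Distance: 8.438

8.438


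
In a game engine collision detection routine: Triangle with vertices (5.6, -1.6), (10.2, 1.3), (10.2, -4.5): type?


Side lengths squared: AB^2=29.57, BC^2=33.64, CA^2=29.57
Sorted: [29.57, 29.57, 33.64]
By sides: Isosceles, By angles: Acute

Isosceles, Acute


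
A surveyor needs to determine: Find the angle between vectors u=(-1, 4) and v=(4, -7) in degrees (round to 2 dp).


u.v = -32, |u| = sqrt(17) = 4.1231, |v| = sqrt(65) = 8.0623
cos(theta) = u.v/(|u||v|) = -32/sqrt(1105) = -0.962651
theta = acos(-0.962651) = 164.29 degrees

164.29 degrees


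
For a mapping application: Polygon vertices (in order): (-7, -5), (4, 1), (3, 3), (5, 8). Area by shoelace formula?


Shoelace sum: ((-7)*1 - 4*(-5)) + (4*3 - 3*1) + (3*8 - 5*3) + (5*(-5) - (-7)*8)
= 62
Area = |62|/2 = 31

31


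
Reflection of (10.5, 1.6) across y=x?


Reflection over y=x: (x,y) -> (y,x)
(10.5, 1.6) -> (1.6, 10.5)

(1.6, 10.5)


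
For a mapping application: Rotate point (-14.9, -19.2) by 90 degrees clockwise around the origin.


90° CW: (x,y) -> (y, -x)
(-14.9,-19.2) -> (-19.2, 14.9)

(-19.2, 14.9)


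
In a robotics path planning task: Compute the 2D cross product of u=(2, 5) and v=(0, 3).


u x v = u_x*v_y - u_y*v_x = 2*3 - 5*0
= 6 - 0 = 6

6


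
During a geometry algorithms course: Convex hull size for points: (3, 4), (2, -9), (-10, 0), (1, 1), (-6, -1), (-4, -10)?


Convex hull vertices (CCW): (-10, 0), (-4, -10), (2, -9), (3, 4)
Count = 4

4


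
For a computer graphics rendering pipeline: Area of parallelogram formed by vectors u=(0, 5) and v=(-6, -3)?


|u x v| = |0*(-3) - 5*(-6)|
= |0 - (-30)| = 30

30


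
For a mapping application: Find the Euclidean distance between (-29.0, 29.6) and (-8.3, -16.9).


dx=20.7, dy=-46.5
d^2 = 20.7^2 + (-46.5)^2 = 2590.74
d = sqrt(2590.74) = 50.8993

50.8993


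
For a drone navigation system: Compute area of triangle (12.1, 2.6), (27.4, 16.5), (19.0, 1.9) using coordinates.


Area = |x_A(y_B-y_C) + x_B(y_C-y_A) + x_C(y_A-y_B)|/2
= |176.66 + (-19.18) + (-264.1)|/2
= 106.62/2 = 53.31

53.31


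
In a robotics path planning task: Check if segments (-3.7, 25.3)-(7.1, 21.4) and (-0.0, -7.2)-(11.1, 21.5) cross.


Cross products: d1=466.94, d2=113.69, d3=-336.57, d4=16.68
d1*d2 < 0 and d3*d4 < 0? no

No, they don't intersect


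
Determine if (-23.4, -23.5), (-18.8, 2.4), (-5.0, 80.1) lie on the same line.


Cross product: ((-18.8)-(-23.4))*(80.1-(-23.5)) - (2.4-(-23.5))*((-5)-(-23.4))
= 0

Yes, collinear


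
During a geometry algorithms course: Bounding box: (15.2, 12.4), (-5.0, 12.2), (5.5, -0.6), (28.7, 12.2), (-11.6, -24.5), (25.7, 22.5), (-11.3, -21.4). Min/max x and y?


x range: [-11.6, 28.7]
y range: [-24.5, 22.5]
Bounding box: (-11.6,-24.5) to (28.7,22.5)

(-11.6,-24.5) to (28.7,22.5)


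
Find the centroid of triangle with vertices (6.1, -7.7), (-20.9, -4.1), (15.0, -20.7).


Centroid = ((x_A+x_B+x_C)/3, (y_A+y_B+y_C)/3)
= ((6.1+(-20.9)+15)/3, ((-7.7)+(-4.1)+(-20.7))/3)
= (0.0667, -10.8333)

(0.0667, -10.8333)


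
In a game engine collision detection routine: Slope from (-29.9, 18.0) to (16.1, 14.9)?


slope = (y2-y1)/(x2-x1) = (14.9-18)/(16.1-(-29.9)) = (-3.1)/46 = -0.0674

-0.0674


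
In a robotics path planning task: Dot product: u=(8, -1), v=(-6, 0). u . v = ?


u . v = u_x*v_x + u_y*v_y = 8*(-6) + (-1)*0
= (-48) + 0 = -48

-48


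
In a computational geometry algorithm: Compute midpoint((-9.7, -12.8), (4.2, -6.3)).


M = (((-9.7)+4.2)/2, ((-12.8)+(-6.3))/2)
= (-2.75, -9.55)

(-2.75, -9.55)


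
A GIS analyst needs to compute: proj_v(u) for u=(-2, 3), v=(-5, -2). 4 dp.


u.v = 4, |v| = sqrt(29) = 5.3852
Scalar projection = u.v / |v| = 4 / sqrt(29) = 0.7428

0.7428


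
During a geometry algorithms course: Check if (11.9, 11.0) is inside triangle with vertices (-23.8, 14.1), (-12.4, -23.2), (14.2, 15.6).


Cross products: AB x AP = 1296.27, BC x BP = -33.12, CA x CP = 171.35
All same sign? no

No, outside


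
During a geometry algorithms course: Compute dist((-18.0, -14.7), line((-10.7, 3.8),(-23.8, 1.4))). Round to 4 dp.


|cross product| = 224.83
|line direction| = sqrt(177.37) = 13.318
Distance = 224.83/sqrt(177.37) = 16.8816

16.8816


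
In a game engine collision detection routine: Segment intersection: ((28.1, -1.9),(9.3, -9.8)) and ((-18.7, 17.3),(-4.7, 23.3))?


Cross products: d1=-549.6, d2=-547.4, d3=-730.68, d4=-732.88
d1*d2 < 0 and d3*d4 < 0? no

No, they don't intersect


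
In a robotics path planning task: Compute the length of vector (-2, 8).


|u| = sqrt((-2)^2 + 8^2) = sqrt(68) = 8.2462

8.2462


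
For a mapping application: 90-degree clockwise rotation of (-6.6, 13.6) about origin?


90° CW: (x,y) -> (y, -x)
(-6.6,13.6) -> (13.6, 6.6)

(13.6, 6.6)


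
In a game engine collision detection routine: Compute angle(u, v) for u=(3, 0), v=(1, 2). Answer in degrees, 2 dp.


u.v = 3, |u| = sqrt(9) = 3, |v| = sqrt(5) = 2.2361
cos(theta) = u.v/(|u||v|) = 3/sqrt(45) = 0.447214
theta = acos(0.447214) = 63.43 degrees

63.43 degrees


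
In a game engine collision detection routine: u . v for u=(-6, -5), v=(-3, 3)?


u . v = u_x*v_x + u_y*v_y = (-6)*(-3) + (-5)*3
= 18 + (-15) = 3

3


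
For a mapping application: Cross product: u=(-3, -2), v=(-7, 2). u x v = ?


u x v = u_x*v_y - u_y*v_x = (-3)*2 - (-2)*(-7)
= (-6) - 14 = -20

-20


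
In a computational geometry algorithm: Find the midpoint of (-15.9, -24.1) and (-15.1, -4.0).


M = (((-15.9)+(-15.1))/2, ((-24.1)+(-4))/2)
= (-15.5, -14.05)

(-15.5, -14.05)


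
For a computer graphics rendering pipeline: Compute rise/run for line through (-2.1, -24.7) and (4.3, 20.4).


slope = (y2-y1)/(x2-x1) = (20.4-(-24.7))/(4.3-(-2.1)) = 45.1/6.4 = 7.0469

7.0469


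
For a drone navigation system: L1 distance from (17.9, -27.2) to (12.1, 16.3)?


|17.9-12.1| + |(-27.2)-16.3| = 5.8 + 43.5 = 49.3

49.3


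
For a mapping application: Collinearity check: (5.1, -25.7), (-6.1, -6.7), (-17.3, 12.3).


Cross product: ((-6.1)-5.1)*(12.3-(-25.7)) - ((-6.7)-(-25.7))*((-17.3)-5.1)
= 0

Yes, collinear


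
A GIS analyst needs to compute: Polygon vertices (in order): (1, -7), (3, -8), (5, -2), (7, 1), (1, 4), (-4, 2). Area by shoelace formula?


Shoelace sum: (1*(-8) - 3*(-7)) + (3*(-2) - 5*(-8)) + (5*1 - 7*(-2)) + (7*4 - 1*1) + (1*2 - (-4)*4) + ((-4)*(-7) - 1*2)
= 137
Area = |137|/2 = 68.5

68.5


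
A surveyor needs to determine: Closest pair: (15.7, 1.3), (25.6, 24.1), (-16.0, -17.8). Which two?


d(P0,P1) = 24.8566, d(P0,P2) = 37.0095, d(P1,P2) = 59.0438
Closest: P0 and P1

Closest pair: (15.7, 1.3) and (25.6, 24.1), distance = 24.8566


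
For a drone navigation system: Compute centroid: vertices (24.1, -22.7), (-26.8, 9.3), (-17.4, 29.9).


Centroid = ((x_A+x_B+x_C)/3, (y_A+y_B+y_C)/3)
= ((24.1+(-26.8)+(-17.4))/3, ((-22.7)+9.3+29.9)/3)
= (-6.7, 5.5)

(-6.7, 5.5)


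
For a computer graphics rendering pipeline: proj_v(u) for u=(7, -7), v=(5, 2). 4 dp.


u.v = 21, |v| = sqrt(29) = 5.3852
Scalar projection = u.v / |v| = 21 / sqrt(29) = 3.8996

3.8996


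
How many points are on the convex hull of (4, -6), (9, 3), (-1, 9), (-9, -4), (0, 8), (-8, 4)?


Convex hull vertices (CCW): (-9, -4), (4, -6), (9, 3), (-1, 9), (-8, 4)
Count = 5

5


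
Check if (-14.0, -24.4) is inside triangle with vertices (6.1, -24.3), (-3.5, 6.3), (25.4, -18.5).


Cross products: AB x AP = 616.02, BC x BP = -1147.63, CA x CP = -114.65
All same sign? no

No, outside


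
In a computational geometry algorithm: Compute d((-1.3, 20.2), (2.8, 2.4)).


dx=4.1, dy=-17.8
d^2 = 4.1^2 + (-17.8)^2 = 333.65
d = sqrt(333.65) = 18.2661

18.2661


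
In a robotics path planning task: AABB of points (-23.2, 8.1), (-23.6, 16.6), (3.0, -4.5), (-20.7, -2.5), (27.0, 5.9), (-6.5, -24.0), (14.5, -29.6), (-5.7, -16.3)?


x range: [-23.6, 27]
y range: [-29.6, 16.6]
Bounding box: (-23.6,-29.6) to (27,16.6)

(-23.6,-29.6) to (27,16.6)


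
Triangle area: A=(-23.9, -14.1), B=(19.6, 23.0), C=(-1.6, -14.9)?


Area = |x_A(y_B-y_C) + x_B(y_C-y_A) + x_C(y_A-y_B)|/2
= |(-905.81) + (-15.68) + 59.36|/2
= 862.13/2 = 431.065

431.065


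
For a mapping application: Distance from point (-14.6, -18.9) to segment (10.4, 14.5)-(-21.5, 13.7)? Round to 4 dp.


Project P onto AB: t = 0.8094 (clamped to [0,1])
Closest point on segment: (-15.4214, 13.8524)
Distance: 32.7627

32.7627


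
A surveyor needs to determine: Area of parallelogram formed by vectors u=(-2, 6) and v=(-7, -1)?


|u x v| = |(-2)*(-1) - 6*(-7)|
= |2 - (-42)| = 44

44


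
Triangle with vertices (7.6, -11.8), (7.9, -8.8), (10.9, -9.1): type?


Side lengths squared: AB^2=9.09, BC^2=9.09, CA^2=18.18
Sorted: [9.09, 9.09, 18.18]
By sides: Isosceles, By angles: Right

Isosceles, Right


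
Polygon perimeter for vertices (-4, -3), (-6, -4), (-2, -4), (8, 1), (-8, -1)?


Sides: (-4, -3)->(-6, -4): sqrt(5) = 2.236068, (-6, -4)->(-2, -4): sqrt(16) = 4, (-2, -4)->(8, 1): sqrt(125) = 11.18034, (8, 1)->(-8, -1): sqrt(260) = 16.124515, (-8, -1)->(-4, -3): sqrt(20) = 4.472136
Sum = 38.013059
Perimeter = 38.0131

38.0131


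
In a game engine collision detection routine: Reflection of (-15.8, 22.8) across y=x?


Reflection over y=x: (x,y) -> (y,x)
(-15.8, 22.8) -> (22.8, -15.8)

(22.8, -15.8)


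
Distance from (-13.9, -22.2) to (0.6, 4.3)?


dx=14.5, dy=26.5
d^2 = 14.5^2 + 26.5^2 = 912.5
d = sqrt(912.5) = 30.2076

30.2076


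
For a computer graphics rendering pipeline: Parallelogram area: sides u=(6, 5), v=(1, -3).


|u x v| = |6*(-3) - 5*1|
= |(-18) - 5| = 23

23


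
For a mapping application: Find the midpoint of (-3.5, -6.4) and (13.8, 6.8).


M = (((-3.5)+13.8)/2, ((-6.4)+6.8)/2)
= (5.15, 0.2)

(5.15, 0.2)


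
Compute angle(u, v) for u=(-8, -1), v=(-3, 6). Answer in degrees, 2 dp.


u.v = 18, |u| = sqrt(65) = 8.0623, |v| = sqrt(45) = 6.7082
cos(theta) = u.v/(|u||v|) = 18/sqrt(2925) = 0.33282
theta = acos(0.33282) = 70.56 degrees

70.56 degrees


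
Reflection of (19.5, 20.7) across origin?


Reflection over origin: (x,y) -> (-x,-y)
(19.5, 20.7) -> (-19.5, -20.7)

(-19.5, -20.7)


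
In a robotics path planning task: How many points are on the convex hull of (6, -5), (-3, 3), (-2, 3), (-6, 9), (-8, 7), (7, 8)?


Convex hull vertices (CCW): (-8, 7), (6, -5), (7, 8), (-6, 9)
Count = 4

4


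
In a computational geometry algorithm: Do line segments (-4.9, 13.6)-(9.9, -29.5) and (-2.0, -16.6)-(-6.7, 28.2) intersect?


Cross products: d1=-12.02, d2=-472.49, d3=-321.97, d4=138.5
d1*d2 < 0 and d3*d4 < 0? no

No, they don't intersect


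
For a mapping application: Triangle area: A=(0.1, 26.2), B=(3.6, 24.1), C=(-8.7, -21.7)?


Area = |x_A(y_B-y_C) + x_B(y_C-y_A) + x_C(y_A-y_B)|/2
= |4.58 + (-172.44) + (-18.27)|/2
= 186.13/2 = 93.065

93.065


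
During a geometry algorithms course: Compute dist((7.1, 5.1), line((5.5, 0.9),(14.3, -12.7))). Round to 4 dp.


|cross product| = 58.72
|line direction| = sqrt(262.4) = 16.1988
Distance = 58.72/sqrt(262.4) = 3.625

3.625


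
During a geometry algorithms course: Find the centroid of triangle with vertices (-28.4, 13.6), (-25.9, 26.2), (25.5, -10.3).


Centroid = ((x_A+x_B+x_C)/3, (y_A+y_B+y_C)/3)
= (((-28.4)+(-25.9)+25.5)/3, (13.6+26.2+(-10.3))/3)
= (-9.6, 9.8333)

(-9.6, 9.8333)


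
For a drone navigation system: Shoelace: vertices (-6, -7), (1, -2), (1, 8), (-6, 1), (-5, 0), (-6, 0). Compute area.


Shoelace sum: ((-6)*(-2) - 1*(-7)) + (1*8 - 1*(-2)) + (1*1 - (-6)*8) + ((-6)*0 - (-5)*1) + ((-5)*0 - (-6)*0) + ((-6)*(-7) - (-6)*0)
= 125
Area = |125|/2 = 62.5

62.5


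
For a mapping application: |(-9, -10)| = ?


|u| = sqrt((-9)^2 + (-10)^2) = sqrt(181) = 13.4536

13.4536


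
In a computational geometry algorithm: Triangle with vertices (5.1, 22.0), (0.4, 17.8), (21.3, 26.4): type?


Side lengths squared: AB^2=39.73, BC^2=510.77, CA^2=281.8
Sorted: [39.73, 281.8, 510.77]
By sides: Scalene, By angles: Obtuse

Scalene, Obtuse


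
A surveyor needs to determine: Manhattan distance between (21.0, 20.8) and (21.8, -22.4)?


|21-21.8| + |20.8-(-22.4)| = 0.8 + 43.2 = 44

44


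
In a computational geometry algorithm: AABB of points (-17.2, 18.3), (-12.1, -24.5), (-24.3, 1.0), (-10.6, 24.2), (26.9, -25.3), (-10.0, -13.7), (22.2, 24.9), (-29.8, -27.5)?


x range: [-29.8, 26.9]
y range: [-27.5, 24.9]
Bounding box: (-29.8,-27.5) to (26.9,24.9)

(-29.8,-27.5) to (26.9,24.9)


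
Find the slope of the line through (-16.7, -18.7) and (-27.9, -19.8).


slope = (y2-y1)/(x2-x1) = ((-19.8)-(-18.7))/((-27.9)-(-16.7)) = (-1.1)/(-11.2) = 0.0982

0.0982


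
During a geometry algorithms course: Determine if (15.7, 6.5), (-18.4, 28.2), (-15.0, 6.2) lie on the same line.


Cross product: ((-18.4)-15.7)*(6.2-6.5) - (28.2-6.5)*((-15)-15.7)
= 676.42

No, not collinear


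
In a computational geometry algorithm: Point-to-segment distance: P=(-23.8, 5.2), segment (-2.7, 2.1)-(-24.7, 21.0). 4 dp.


Project P onto AB: t = 0.6215 (clamped to [0,1])
Closest point on segment: (-16.3724, 13.8459)
Distance: 11.3982

11.3982


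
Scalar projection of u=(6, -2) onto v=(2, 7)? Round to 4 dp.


u.v = -2, |v| = sqrt(53) = 7.2801
Scalar projection = u.v / |v| = -2 / sqrt(53) = -0.2747

-0.2747
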